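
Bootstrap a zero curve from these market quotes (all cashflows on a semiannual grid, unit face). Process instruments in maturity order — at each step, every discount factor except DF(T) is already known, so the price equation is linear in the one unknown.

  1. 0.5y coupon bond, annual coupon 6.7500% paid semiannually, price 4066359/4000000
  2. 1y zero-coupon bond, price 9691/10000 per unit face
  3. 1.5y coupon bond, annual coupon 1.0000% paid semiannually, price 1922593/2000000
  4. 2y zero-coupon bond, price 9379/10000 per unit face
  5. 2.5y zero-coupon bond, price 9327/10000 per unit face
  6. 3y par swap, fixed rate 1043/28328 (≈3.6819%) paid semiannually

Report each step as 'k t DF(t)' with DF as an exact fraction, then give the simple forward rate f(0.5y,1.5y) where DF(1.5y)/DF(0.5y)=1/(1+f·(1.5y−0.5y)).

1 1/2 4917/5000
2 1 9691/10000
3 3/2 2367/2500
4 2 9379/10000
5 5/2 9327/10000
6 3 8957/10000
f(0.5y,1.5y) = ((4917/5000)/(2367/2500) − 1)/(1) = 61/1578 ≈ 3.8657%

step 1 [0.5y] bond c/2=27/800: DF=(4066359/4000000 − 27/800·(0))/(1+27/800) = 4917/5000 ≈ 0.983400
step 2 [1y] zero: DF = P = 9691/10000 ≈ 0.969100
step 3 [1.5y] bond c/2=1/200: DF=(1922593/2000000 − 1/200·(0.983400+0.969100))/(1+1/200) = 2367/2500 ≈ 0.946800
step 4 [2y] zero: DF = P = 9379/10000 ≈ 0.937900
step 5 [2.5y] zero: DF = P = 9327/10000 ≈ 0.932700
step 6 [3y] swap r/2=1043/56656: DF=(1 − 1043/56656·(0.983400+0.969100+0.946800+0.937900+0.932700))/(1+1043/56656) = 8957/10000 ≈ 0.895700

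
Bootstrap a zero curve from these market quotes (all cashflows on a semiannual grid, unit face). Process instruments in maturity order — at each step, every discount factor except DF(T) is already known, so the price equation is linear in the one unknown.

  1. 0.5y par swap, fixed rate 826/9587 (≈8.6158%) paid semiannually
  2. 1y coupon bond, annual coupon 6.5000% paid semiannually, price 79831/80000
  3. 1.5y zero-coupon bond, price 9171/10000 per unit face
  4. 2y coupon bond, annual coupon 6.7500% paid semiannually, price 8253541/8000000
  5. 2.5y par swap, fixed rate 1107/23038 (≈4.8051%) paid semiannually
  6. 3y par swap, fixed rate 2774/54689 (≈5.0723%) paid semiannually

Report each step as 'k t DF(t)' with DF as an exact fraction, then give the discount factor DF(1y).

step 1 [0.5y] swap r/2=413/9587: DF=(1 − 413/9587·(0))/(1+413/9587) = 9587/10000 ≈ 0.958700
step 2 [1y] bond c/2=13/400: DF=(79831/80000 − 13/400·(0.958700))/(1+13/400) = 9363/10000 ≈ 0.936300
step 3 [1.5y] zero: DF = P = 9171/10000 ≈ 0.917100
step 4 [2y] bond c/2=27/800: DF=(8253541/8000000 − 27/800·(0.958700+0.936300+0.917100))/(1+27/800) = 4531/5000 ≈ 0.906200
step 5 [2.5y] swap r/2=1107/46076: DF=(1 − 1107/46076·(0.958700+0.936300+0.917100+0.906200))/(1+1107/46076) = 8893/10000 ≈ 0.889300
step 6 [3y] swap r/2=1387/54689: DF=(1 − 1387/54689·(0.958700+0.936300+0.917100+0.906200+0.889300))/(1+1387/54689) = 8613/10000 ≈ 0.861300

1 1/2 9587/10000
2 1 9363/10000
3 3/2 9171/10000
4 2 4531/5000
5 5/2 8893/10000
6 3 8613/10000
DF(1y) = 9363/10000 ≈ 0.936300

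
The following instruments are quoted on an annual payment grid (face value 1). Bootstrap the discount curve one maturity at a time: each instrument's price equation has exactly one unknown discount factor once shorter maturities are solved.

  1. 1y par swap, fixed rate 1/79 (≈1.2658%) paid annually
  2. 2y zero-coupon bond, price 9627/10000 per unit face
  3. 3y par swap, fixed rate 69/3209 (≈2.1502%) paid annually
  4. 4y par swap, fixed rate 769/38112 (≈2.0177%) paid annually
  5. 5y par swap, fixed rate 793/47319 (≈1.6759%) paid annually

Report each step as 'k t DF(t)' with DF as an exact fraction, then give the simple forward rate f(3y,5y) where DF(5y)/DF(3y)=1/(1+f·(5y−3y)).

step 1 [1y] swap r/1=1/79: DF=(1 − 1/79·(0))/(1+1/79) = 79/80 ≈ 0.987500
step 2 [2y] zero: DF = P = 9627/10000 ≈ 0.962700
step 3 [3y] swap r/1=69/3209: DF=(1 − 69/3209·(0.987500+0.962700))/(1+69/3209) = 9379/10000 ≈ 0.937900
step 4 [4y] swap r/1=769/38112: DF=(1 − 769/38112·(0.987500+0.962700+0.937900))/(1+769/38112) = 9231/10000 ≈ 0.923100
step 5 [5y] swap r/1=793/47319: DF=(1 − 793/47319·(0.987500+0.962700+0.937900+0.923100))/(1+793/47319) = 9207/10000 ≈ 0.920700

1 1 79/80
2 2 9627/10000
3 3 9379/10000
4 4 9231/10000
5 5 9207/10000
f(3y,5y) = ((9379/10000)/(9207/10000) − 1)/(2) = 86/9207 ≈ 0.9341%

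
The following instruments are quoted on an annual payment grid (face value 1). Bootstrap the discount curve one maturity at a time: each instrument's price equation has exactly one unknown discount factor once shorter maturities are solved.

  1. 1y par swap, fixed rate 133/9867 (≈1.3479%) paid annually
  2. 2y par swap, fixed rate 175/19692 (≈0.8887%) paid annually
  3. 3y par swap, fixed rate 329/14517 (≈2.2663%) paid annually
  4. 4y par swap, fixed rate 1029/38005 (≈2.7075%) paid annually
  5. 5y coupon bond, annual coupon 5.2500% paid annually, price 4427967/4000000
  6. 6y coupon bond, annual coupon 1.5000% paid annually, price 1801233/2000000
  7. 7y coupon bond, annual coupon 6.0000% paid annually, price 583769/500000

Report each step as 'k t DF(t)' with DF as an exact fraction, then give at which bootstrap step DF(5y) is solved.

step 1 [1y] swap r/1=133/9867: DF=(1 − 133/9867·(0))/(1+133/9867) = 9867/10000 ≈ 0.986700
step 2 [2y] swap r/1=175/19692: DF=(1 − 175/19692·(0.986700))/(1+175/19692) = 393/400 ≈ 0.982500
step 3 [3y] swap r/1=329/14517: DF=(1 − 329/14517·(0.986700+0.982500))/(1+329/14517) = 4671/5000 ≈ 0.934200
step 4 [4y] swap r/1=1029/38005: DF=(1 − 1029/38005·(0.986700+0.982500+0.934200))/(1+1029/38005) = 8971/10000 ≈ 0.897100
step 5 [5y] bond c/1=21/400: DF=(4427967/4000000 − 21/400·(0.986700+0.982500+0.934200+0.897100))/(1+21/400) = 4311/5000 ≈ 0.862200
step 6 [6y] bond c/1=3/200: DF=(1801233/2000000 − 3/200·(0.986700+0.982500+0.934200+0.897100+0.862200))/(1+3/200) = 1023/1250 ≈ 0.818400
step 7 [7y] bond c/1=3/50: DF=(583769/500000 − 3/50·(0.986700+0.982500+0.934200+0.897100+0.862200+0.818400))/(1+3/50) = 989/1250 ≈ 0.791200

1 1 9867/10000
2 2 393/400
3 3 4671/5000
4 4 8971/10000
5 5 4311/5000
6 6 1023/1250
7 7 989/1250
DF(5y) is solved at step 5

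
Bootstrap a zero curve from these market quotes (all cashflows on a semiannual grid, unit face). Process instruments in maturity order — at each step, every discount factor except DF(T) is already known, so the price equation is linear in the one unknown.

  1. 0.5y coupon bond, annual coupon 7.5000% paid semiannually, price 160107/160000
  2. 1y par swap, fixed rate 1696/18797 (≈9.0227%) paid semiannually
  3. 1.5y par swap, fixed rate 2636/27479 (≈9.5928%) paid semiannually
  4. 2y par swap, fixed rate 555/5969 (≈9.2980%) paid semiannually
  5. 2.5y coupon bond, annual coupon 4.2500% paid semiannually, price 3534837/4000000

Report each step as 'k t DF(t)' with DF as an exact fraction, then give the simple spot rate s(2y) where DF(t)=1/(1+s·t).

step 1 [0.5y] bond c/2=3/80: DF=(160107/160000 − 3/80·(0))/(1+3/80) = 1929/2000 ≈ 0.964500
step 2 [1y] swap r/2=848/18797: DF=(1 − 848/18797·(0.964500))/(1+848/18797) = 572/625 ≈ 0.915200
step 3 [1.5y] swap r/2=1318/27479: DF=(1 − 1318/27479·(0.964500+0.915200))/(1+1318/27479) = 4341/5000 ≈ 0.868200
step 4 [2y] swap r/2=555/11938: DF=(1 − 555/11938·(0.964500+0.915200+0.868200))/(1+555/11938) = 1667/2000 ≈ 0.833500
step 5 [2.5y] bond c/2=17/800: DF=(3534837/4000000 − 17/800·(0.964500+0.915200+0.868200+0.833500))/(1+17/800) = 1977/2500 ≈ 0.790800

1 1/2 1929/2000
2 1 572/625
3 3/2 4341/5000
4 2 1667/2000
5 5/2 1977/2500
s(2y) = (1/(1667/2000) − 1)/(2) = 333/3334 ≈ 9.9880%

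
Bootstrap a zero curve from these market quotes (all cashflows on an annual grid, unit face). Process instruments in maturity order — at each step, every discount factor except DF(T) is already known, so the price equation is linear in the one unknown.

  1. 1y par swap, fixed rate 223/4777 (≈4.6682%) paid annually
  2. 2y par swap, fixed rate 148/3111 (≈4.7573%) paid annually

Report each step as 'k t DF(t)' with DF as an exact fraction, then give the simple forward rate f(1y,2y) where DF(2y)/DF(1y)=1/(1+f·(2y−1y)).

step 1 [1y] swap r/1=223/4777: DF=(1 − 223/4777·(0))/(1+223/4777) = 4777/5000 ≈ 0.955400
step 2 [2y] swap r/1=148/3111: DF=(1 − 148/3111·(0.955400))/(1+148/3111) = 1139/1250 ≈ 0.911200

1 1 4777/5000
2 2 1139/1250
f(1y,2y) = ((4777/5000)/(1139/1250) − 1)/(1) = 13/268 ≈ 4.8507%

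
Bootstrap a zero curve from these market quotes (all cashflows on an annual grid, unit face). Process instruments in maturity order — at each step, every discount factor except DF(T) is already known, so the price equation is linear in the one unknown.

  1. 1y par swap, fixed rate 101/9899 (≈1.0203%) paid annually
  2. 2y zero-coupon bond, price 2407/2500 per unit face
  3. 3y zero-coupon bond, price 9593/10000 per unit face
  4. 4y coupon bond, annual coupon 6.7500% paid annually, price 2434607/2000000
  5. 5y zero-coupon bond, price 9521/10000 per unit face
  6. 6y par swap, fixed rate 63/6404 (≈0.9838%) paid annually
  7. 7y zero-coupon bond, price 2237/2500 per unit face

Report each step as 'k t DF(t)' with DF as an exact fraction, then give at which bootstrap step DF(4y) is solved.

1 1 9899/10000
2 2 2407/2500
3 3 9593/10000
4 4 4781/5000
5 5 9521/10000
6 6 9433/10000
7 7 2237/2500
DF(4y) is solved at step 4

step 1 [1y] swap r/1=101/9899: DF=(1 − 101/9899·(0))/(1+101/9899) = 9899/10000 ≈ 0.989900
step 2 [2y] zero: DF = P = 2407/2500 ≈ 0.962800
step 3 [3y] zero: DF = P = 9593/10000 ≈ 0.959300
step 4 [4y] bond c/1=27/400: DF=(2434607/2000000 − 27/400·(0.989900+0.962800+0.959300))/(1+27/400) = 4781/5000 ≈ 0.956200
step 5 [5y] zero: DF = P = 9521/10000 ≈ 0.952100
step 6 [6y] swap r/1=63/6404: DF=(1 − 63/6404·(0.989900+0.962800+0.959300+0.956200+0.952100))/(1+63/6404) = 9433/10000 ≈ 0.943300
step 7 [7y] zero: DF = P = 2237/2500 ≈ 0.894800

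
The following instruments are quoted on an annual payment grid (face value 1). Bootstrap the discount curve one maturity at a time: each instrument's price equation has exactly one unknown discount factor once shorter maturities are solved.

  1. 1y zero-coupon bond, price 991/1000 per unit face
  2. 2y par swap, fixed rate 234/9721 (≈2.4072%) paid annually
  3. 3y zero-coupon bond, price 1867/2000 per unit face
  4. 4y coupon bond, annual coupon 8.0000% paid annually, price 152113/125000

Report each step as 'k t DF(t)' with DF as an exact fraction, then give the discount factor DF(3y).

step 1 [1y] zero: DF = P = 991/1000 ≈ 0.991000
step 2 [2y] swap r/1=234/9721: DF=(1 − 234/9721·(0.991000))/(1+234/9721) = 2383/2500 ≈ 0.953200
step 3 [3y] zero: DF = P = 1867/2000 ≈ 0.933500
step 4 [4y] bond c/1=2/25: DF=(152113/125000 − 2/25·(0.991000+0.953200+0.933500))/(1+2/25) = 571/625 ≈ 0.913600

1 1 991/1000
2 2 2383/2500
3 3 1867/2000
4 4 571/625
DF(3y) = 1867/2000 ≈ 0.933500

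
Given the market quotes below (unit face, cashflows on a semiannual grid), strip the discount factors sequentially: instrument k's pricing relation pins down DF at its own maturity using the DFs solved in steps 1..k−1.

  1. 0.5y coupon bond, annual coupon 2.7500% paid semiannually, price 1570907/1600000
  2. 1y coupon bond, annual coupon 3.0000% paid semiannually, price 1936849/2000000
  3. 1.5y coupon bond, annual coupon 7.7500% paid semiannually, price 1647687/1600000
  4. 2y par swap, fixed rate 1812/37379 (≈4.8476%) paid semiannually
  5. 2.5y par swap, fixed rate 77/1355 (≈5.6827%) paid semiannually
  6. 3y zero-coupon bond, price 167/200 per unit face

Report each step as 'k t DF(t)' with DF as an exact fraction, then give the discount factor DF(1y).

1 1/2 1937/2000
2 1 4699/5000
3 3/2 4601/5000
4 2 4547/5000
5 5/2 8691/10000
6 3 167/200
DF(1y) = 4699/5000 ≈ 0.939800

step 1 [0.5y] bond c/2=11/800: DF=(1570907/1600000 − 11/800·(0))/(1+11/800) = 1937/2000 ≈ 0.968500
step 2 [1y] bond c/2=3/200: DF=(1936849/2000000 − 3/200·(0.968500))/(1+3/200) = 4699/5000 ≈ 0.939800
step 3 [1.5y] bond c/2=31/800: DF=(1647687/1600000 − 31/800·(0.968500+0.939800))/(1+31/800) = 4601/5000 ≈ 0.920200
step 4 [2y] swap r/2=906/37379: DF=(1 − 906/37379·(0.968500+0.939800+0.920200))/(1+906/37379) = 4547/5000 ≈ 0.909400
step 5 [2.5y] swap r/2=77/2710: DF=(1 − 77/2710·(0.968500+0.939800+0.920200+0.909400))/(1+77/2710) = 8691/10000 ≈ 0.869100
step 6 [3y] zero: DF = P = 167/200 ≈ 0.835000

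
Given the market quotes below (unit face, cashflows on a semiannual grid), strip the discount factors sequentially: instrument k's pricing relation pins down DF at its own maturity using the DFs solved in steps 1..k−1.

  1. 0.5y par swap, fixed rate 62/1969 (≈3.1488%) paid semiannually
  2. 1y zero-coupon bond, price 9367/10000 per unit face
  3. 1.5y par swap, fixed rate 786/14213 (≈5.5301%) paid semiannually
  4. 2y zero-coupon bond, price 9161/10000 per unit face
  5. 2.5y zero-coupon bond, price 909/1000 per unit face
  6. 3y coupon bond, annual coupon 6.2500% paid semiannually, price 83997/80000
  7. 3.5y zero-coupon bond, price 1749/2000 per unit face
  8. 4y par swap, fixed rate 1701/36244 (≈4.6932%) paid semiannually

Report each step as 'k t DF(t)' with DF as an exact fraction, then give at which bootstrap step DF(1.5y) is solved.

1 1/2 1969/2000
2 1 9367/10000
3 3/2 4607/5000
4 2 9161/10000
5 5/2 909/1000
6 3 8767/10000
7 7/2 1749/2000
8 4 8299/10000
DF(1.5y) is solved at step 3

step 1 [0.5y] swap r/2=31/1969: DF=(1 − 31/1969·(0))/(1+31/1969) = 1969/2000 ≈ 0.984500
step 2 [1y] zero: DF = P = 9367/10000 ≈ 0.936700
step 3 [1.5y] swap r/2=393/14213: DF=(1 − 393/14213·(0.984500+0.936700))/(1+393/14213) = 4607/5000 ≈ 0.921400
step 4 [2y] zero: DF = P = 9161/10000 ≈ 0.916100
step 5 [2.5y] zero: DF = P = 909/1000 ≈ 0.909000
step 6 [3y] bond c/2=1/32: DF=(83997/80000 − 1/32·(0.984500+0.936700+0.921400+0.916100+0.909000))/(1+1/32) = 8767/10000 ≈ 0.876700
step 7 [3.5y] zero: DF = P = 1749/2000 ≈ 0.874500
step 8 [4y] swap r/2=1701/72488: DF=(1 − 1701/72488·(0.984500+0.936700+0.921400+0.916100+0.909000+0.876700+0.874500))/(1+1701/72488) = 8299/10000 ≈ 0.829900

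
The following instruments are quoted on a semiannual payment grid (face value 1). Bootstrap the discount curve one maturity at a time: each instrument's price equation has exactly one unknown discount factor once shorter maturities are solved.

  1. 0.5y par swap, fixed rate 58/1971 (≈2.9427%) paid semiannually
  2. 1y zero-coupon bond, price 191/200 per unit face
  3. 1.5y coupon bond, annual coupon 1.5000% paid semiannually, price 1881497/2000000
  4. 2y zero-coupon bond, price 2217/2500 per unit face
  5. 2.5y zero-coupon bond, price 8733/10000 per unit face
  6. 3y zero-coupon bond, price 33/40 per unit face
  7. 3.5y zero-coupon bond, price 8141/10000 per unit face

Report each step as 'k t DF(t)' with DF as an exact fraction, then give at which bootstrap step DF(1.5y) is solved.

1 1/2 1971/2000
2 1 191/200
3 3/2 9193/10000
4 2 2217/2500
5 5/2 8733/10000
6 3 33/40
7 7/2 8141/10000
DF(1.5y) is solved at step 3

step 1 [0.5y] swap r/2=29/1971: DF=(1 − 29/1971·(0))/(1+29/1971) = 1971/2000 ≈ 0.985500
step 2 [1y] zero: DF = P = 191/200 ≈ 0.955000
step 3 [1.5y] bond c/2=3/400: DF=(1881497/2000000 − 3/400·(0.985500+0.955000))/(1+3/400) = 9193/10000 ≈ 0.919300
step 4 [2y] zero: DF = P = 2217/2500 ≈ 0.886800
step 5 [2.5y] zero: DF = P = 8733/10000 ≈ 0.873300
step 6 [3y] zero: DF = P = 33/40 ≈ 0.825000
step 7 [3.5y] zero: DF = P = 8141/10000 ≈ 0.814100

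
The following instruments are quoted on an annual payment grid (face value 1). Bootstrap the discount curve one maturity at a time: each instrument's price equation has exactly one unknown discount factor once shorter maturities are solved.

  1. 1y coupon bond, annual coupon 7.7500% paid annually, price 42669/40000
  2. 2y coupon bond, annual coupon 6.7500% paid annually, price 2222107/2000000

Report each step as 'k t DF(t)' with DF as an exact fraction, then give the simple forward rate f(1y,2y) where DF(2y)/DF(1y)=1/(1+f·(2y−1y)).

1 1 99/100
2 2 4891/5000
f(1y,2y) = ((99/100)/(4891/5000) − 1)/(1) = 59/4891 ≈ 1.2063%

step 1 [1y] bond c/1=31/400: DF=(42669/40000 − 31/400·(0))/(1+31/400) = 99/100 ≈ 0.990000
step 2 [2y] bond c/1=27/400: DF=(2222107/2000000 − 27/400·(0.990000))/(1+27/400) = 4891/5000 ≈ 0.978200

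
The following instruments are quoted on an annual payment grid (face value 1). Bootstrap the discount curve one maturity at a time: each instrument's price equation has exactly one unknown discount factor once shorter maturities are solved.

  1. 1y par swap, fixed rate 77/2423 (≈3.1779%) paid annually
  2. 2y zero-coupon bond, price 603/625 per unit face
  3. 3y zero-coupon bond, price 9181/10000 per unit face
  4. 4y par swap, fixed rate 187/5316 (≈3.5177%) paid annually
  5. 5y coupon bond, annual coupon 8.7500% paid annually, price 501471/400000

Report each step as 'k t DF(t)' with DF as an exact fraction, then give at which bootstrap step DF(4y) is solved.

1 1 2423/2500
2 2 603/625
3 3 9181/10000
4 4 8691/10000
5 5 4267/5000
DF(4y) is solved at step 4

step 1 [1y] swap r/1=77/2423: DF=(1 − 77/2423·(0))/(1+77/2423) = 2423/2500 ≈ 0.969200
step 2 [2y] zero: DF = P = 603/625 ≈ 0.964800
step 3 [3y] zero: DF = P = 9181/10000 ≈ 0.918100
step 4 [4y] swap r/1=187/5316: DF=(1 − 187/5316·(0.969200+0.964800+0.918100))/(1+187/5316) = 8691/10000 ≈ 0.869100
step 5 [5y] bond c/1=7/80: DF=(501471/400000 − 7/80·(0.969200+0.964800+0.918100+0.869100))/(1+7/80) = 4267/5000 ≈ 0.853400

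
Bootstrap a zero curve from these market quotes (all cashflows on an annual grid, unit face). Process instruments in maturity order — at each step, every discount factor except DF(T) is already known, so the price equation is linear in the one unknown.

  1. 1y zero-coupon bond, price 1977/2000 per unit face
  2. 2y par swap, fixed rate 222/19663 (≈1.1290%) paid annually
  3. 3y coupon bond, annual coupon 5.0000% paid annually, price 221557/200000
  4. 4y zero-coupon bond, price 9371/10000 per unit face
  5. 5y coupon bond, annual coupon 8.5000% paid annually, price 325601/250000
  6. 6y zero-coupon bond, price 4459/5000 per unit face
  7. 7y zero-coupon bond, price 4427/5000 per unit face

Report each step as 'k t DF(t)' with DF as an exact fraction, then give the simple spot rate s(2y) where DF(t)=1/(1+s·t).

step 1 [1y] zero: DF = P = 1977/2000 ≈ 0.988500
step 2 [2y] swap r/1=222/19663: DF=(1 − 222/19663·(0.988500))/(1+222/19663) = 4889/5000 ≈ 0.977800
step 3 [3y] bond c/1=1/20: DF=(221557/200000 − 1/20·(0.988500+0.977800))/(1+1/20) = 4807/5000 ≈ 0.961400
step 4 [4y] zero: DF = P = 9371/10000 ≈ 0.937100
step 5 [5y] bond c/1=17/200: DF=(325601/250000 − 17/200·(0.988500+0.977800+0.961400+0.937100))/(1+17/200) = 561/625 ≈ 0.897600
step 6 [6y] zero: DF = P = 4459/5000 ≈ 0.891800
step 7 [7y] zero: DF = P = 4427/5000 ≈ 0.885400

1 1 1977/2000
2 2 4889/5000
3 3 4807/5000
4 4 9371/10000
5 5 561/625
6 6 4459/5000
7 7 4427/5000
s(2y) = (1/(4889/5000) − 1)/(2) = 111/9778 ≈ 1.1352%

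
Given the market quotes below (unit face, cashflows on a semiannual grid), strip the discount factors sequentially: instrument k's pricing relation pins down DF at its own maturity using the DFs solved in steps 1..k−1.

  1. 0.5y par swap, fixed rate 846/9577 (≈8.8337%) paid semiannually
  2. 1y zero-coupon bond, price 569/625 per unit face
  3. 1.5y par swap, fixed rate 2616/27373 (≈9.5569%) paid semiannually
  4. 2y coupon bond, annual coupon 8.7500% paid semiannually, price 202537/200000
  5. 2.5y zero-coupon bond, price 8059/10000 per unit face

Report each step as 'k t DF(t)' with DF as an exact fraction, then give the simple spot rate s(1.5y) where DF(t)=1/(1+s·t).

1 1/2 9577/10000
2 1 569/625
3 3/2 2173/2500
4 2 1711/2000
5 5/2 8059/10000
s(1.5y) = (1/(2173/2500) − 1)/(3/2) = 218/2173 ≈ 10.0322%

step 1 [0.5y] swap r/2=423/9577: DF=(1 − 423/9577·(0))/(1+423/9577) = 9577/10000 ≈ 0.957700
step 2 [1y] zero: DF = P = 569/625 ≈ 0.910400
step 3 [1.5y] swap r/2=1308/27373: DF=(1 − 1308/27373·(0.957700+0.910400))/(1+1308/27373) = 2173/2500 ≈ 0.869200
step 4 [2y] bond c/2=7/160: DF=(202537/200000 − 7/160·(0.957700+0.910400+0.869200))/(1+7/160) = 1711/2000 ≈ 0.855500
step 5 [2.5y] zero: DF = P = 8059/10000 ≈ 0.805900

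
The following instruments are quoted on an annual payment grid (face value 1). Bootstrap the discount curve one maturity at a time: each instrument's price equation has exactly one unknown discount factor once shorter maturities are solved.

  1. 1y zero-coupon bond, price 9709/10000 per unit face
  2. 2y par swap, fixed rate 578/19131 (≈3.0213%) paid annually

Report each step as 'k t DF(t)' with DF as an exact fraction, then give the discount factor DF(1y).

1 1 9709/10000
2 2 4711/5000
DF(1y) = 9709/10000 ≈ 0.970900

step 1 [1y] zero: DF = P = 9709/10000 ≈ 0.970900
step 2 [2y] swap r/1=578/19131: DF=(1 − 578/19131·(0.970900))/(1+578/19131) = 4711/5000 ≈ 0.942200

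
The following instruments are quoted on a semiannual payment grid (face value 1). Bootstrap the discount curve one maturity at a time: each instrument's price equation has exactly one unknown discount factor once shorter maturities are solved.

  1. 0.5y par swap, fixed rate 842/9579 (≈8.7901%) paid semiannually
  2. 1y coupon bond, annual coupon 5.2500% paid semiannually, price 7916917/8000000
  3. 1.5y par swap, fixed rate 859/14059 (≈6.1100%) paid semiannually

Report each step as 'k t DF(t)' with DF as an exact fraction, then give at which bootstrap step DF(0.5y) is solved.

1 1/2 9579/10000
2 1 4699/5000
3 3/2 9141/10000
DF(0.5y) is solved at step 1

step 1 [0.5y] swap r/2=421/9579: DF=(1 − 421/9579·(0))/(1+421/9579) = 9579/10000 ≈ 0.957900
step 2 [1y] bond c/2=21/800: DF=(7916917/8000000 − 21/800·(0.957900))/(1+21/800) = 4699/5000 ≈ 0.939800
step 3 [1.5y] swap r/2=859/28118: DF=(1 − 859/28118·(0.957900+0.939800))/(1+859/28118) = 9141/10000 ≈ 0.914100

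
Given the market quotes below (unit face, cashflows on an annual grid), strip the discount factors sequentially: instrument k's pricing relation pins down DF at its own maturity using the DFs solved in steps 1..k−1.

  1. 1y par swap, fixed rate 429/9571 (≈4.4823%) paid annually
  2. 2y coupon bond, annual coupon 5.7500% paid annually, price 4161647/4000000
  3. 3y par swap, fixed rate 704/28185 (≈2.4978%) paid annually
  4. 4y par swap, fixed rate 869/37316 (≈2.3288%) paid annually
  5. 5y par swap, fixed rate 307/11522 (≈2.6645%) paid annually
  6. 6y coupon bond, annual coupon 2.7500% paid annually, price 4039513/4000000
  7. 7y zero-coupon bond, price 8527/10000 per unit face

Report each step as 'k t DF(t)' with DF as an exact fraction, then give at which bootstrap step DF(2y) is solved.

step 1 [1y] swap r/1=429/9571: DF=(1 − 429/9571·(0))/(1+429/9571) = 9571/10000 ≈ 0.957100
step 2 [2y] bond c/1=23/400: DF=(4161647/4000000 − 23/400·(0.957100))/(1+23/400) = 4659/5000 ≈ 0.931800
step 3 [3y] swap r/1=704/28185: DF=(1 − 704/28185·(0.957100+0.931800))/(1+704/28185) = 581/625 ≈ 0.929600
step 4 [4y] swap r/1=869/37316: DF=(1 − 869/37316·(0.957100+0.931800+0.929600))/(1+869/37316) = 9131/10000 ≈ 0.913100
step 5 [5y] swap r/1=307/11522: DF=(1 − 307/11522·(0.957100+0.931800+0.929600+0.913100))/(1+307/11522) = 2193/2500 ≈ 0.877200
step 6 [6y] bond c/1=11/400: DF=(4039513/4000000 − 11/400·(0.957100+0.931800+0.929600+0.913100+0.877200))/(1+11/400) = 1719/2000 ≈ 0.859500
step 7 [7y] zero: DF = P = 8527/10000 ≈ 0.852700

1 1 9571/10000
2 2 4659/5000
3 3 581/625
4 4 9131/10000
5 5 2193/2500
6 6 1719/2000
7 7 8527/10000
DF(2y) is solved at step 2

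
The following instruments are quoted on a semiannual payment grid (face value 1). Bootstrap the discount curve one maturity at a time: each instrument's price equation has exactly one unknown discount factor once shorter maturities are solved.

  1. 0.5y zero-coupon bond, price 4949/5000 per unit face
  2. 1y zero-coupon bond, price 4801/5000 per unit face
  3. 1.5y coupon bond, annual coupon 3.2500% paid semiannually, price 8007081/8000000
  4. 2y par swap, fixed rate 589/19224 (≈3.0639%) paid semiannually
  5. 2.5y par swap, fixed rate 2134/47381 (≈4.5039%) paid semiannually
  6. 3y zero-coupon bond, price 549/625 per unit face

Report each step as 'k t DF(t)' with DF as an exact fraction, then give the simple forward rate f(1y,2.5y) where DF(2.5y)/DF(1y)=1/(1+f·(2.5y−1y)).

1 1/2 4949/5000
2 1 4801/5000
3 3/2 9537/10000
4 2 9411/10000
5 5/2 8933/10000
6 3 549/625
f(1y,2.5y) = ((4801/5000)/(8933/10000) − 1)/(3/2) = 446/8933 ≈ 4.9927%

step 1 [0.5y] zero: DF = P = 4949/5000 ≈ 0.989800
step 2 [1y] zero: DF = P = 4801/5000 ≈ 0.960200
step 3 [1.5y] bond c/2=13/800: DF=(8007081/8000000 − 13/800·(0.989800+0.960200))/(1+13/800) = 9537/10000 ≈ 0.953700
step 4 [2y] swap r/2=589/38448: DF=(1 − 589/38448·(0.989800+0.960200+0.953700))/(1+589/38448) = 9411/10000 ≈ 0.941100
step 5 [2.5y] swap r/2=1067/47381: DF=(1 − 1067/47381·(0.989800+0.960200+0.953700+0.941100))/(1+1067/47381) = 8933/10000 ≈ 0.893300
step 6 [3y] zero: DF = P = 549/625 ≈ 0.878400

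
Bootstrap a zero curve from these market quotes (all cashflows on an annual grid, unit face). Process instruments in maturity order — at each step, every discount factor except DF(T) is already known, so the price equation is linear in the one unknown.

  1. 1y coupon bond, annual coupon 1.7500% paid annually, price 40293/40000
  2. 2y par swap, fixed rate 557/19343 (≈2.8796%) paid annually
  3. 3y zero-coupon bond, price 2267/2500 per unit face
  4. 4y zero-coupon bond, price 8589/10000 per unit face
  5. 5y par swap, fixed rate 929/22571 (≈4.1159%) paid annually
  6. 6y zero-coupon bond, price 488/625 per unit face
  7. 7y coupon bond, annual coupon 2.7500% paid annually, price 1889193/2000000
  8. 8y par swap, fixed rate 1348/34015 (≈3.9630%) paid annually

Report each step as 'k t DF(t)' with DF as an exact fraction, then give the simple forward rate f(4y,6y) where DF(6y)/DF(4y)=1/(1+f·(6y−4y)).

1 1 99/100
2 2 9443/10000
3 3 2267/2500
4 4 8589/10000
5 5 4071/5000
6 6 488/625
7 7 486/625
8 8 913/1250
f(4y,6y) = ((8589/10000)/(488/625) − 1)/(2) = 781/15616 ≈ 5.0013%

step 1 [1y] bond c/1=7/400: DF=(40293/40000 − 7/400·(0))/(1+7/400) = 99/100 ≈ 0.990000
step 2 [2y] swap r/1=557/19343: DF=(1 − 557/19343·(0.990000))/(1+557/19343) = 9443/10000 ≈ 0.944300
step 3 [3y] zero: DF = P = 2267/2500 ≈ 0.906800
step 4 [4y] zero: DF = P = 8589/10000 ≈ 0.858900
step 5 [5y] swap r/1=929/22571: DF=(1 − 929/22571·(0.990000+0.944300+0.906800+0.858900))/(1+929/22571) = 4071/5000 ≈ 0.814200
step 6 [6y] zero: DF = P = 488/625 ≈ 0.780800
step 7 [7y] bond c/1=11/400: DF=(1889193/2000000 − 11/400·(0.990000+0.944300+0.906800+0.858900+0.814200+0.780800))/(1+11/400) = 486/625 ≈ 0.777600
step 8 [8y] swap r/1=1348/34015: DF=(1 − 1348/34015·(0.990000+0.944300+0.906800+0.858900+0.814200+0.780800+0.777600))/(1+1348/34015) = 913/1250 ≈ 0.730400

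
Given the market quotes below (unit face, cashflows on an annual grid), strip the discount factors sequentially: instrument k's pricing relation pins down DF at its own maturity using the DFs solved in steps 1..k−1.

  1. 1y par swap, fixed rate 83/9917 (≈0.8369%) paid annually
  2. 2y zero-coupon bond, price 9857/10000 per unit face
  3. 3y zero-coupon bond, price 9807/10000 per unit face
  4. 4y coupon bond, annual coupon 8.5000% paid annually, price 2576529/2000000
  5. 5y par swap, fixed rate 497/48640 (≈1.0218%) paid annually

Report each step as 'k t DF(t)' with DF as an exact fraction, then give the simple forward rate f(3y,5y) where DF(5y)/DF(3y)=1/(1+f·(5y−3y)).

step 1 [1y] swap r/1=83/9917: DF=(1 − 83/9917·(0))/(1+83/9917) = 9917/10000 ≈ 0.991700
step 2 [2y] zero: DF = P = 9857/10000 ≈ 0.985700
step 3 [3y] zero: DF = P = 9807/10000 ≈ 0.980700
step 4 [4y] bond c/1=17/200: DF=(2576529/2000000 − 17/200·(0.991700+0.985700+0.980700))/(1+17/200) = 2389/2500 ≈ 0.955600
step 5 [5y] swap r/1=497/48640: DF=(1 − 497/48640·(0.991700+0.985700+0.980700+0.955600))/(1+497/48640) = 9503/10000 ≈ 0.950300

1 1 9917/10000
2 2 9857/10000
3 3 9807/10000
4 4 2389/2500
5 5 9503/10000
f(3y,5y) = ((9807/10000)/(9503/10000) − 1)/(2) = 152/9503 ≈ 1.5995%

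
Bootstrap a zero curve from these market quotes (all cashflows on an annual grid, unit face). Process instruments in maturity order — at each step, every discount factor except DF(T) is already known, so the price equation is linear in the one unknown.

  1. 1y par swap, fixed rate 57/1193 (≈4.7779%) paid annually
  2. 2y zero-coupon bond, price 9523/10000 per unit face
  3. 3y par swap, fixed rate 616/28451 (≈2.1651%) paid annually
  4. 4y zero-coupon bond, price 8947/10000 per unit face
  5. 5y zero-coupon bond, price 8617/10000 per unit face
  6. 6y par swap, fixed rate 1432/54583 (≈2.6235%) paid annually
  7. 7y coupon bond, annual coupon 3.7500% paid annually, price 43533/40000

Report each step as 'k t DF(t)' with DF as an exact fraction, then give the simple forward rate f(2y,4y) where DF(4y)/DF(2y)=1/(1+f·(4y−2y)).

step 1 [1y] swap r/1=57/1193: DF=(1 − 57/1193·(0))/(1+57/1193) = 1193/1250 ≈ 0.954400
step 2 [2y] zero: DF = P = 9523/10000 ≈ 0.952300
step 3 [3y] swap r/1=616/28451: DF=(1 − 616/28451·(0.954400+0.952300))/(1+616/28451) = 1173/1250 ≈ 0.938400
step 4 [4y] zero: DF = P = 8947/10000 ≈ 0.894700
step 5 [5y] zero: DF = P = 8617/10000 ≈ 0.861700
step 6 [6y] swap r/1=1432/54583: DF=(1 − 1432/54583·(0.954400+0.952300+0.938400+0.894700+0.861700))/(1+1432/54583) = 1071/1250 ≈ 0.856800
step 7 [7y] bond c/1=3/80: DF=(43533/40000 − 3/80·(0.954400+0.952300+0.938400+0.894700+0.861700+0.856800))/(1+3/80) = 8517/10000 ≈ 0.851700

1 1 1193/1250
2 2 9523/10000
3 3 1173/1250
4 4 8947/10000
5 5 8617/10000
6 6 1071/1250
7 7 8517/10000
f(2y,4y) = ((9523/10000)/(8947/10000) − 1)/(2) = 288/8947 ≈ 3.2190%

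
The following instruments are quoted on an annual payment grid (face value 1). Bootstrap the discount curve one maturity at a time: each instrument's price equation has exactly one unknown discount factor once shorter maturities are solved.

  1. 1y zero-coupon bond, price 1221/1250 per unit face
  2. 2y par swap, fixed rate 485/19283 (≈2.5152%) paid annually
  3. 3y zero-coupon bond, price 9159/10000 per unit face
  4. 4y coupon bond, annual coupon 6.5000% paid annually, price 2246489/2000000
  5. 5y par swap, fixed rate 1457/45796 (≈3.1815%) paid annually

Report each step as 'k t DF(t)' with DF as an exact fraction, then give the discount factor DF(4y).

1 1 1221/1250
2 2 1903/2000
3 3 9159/10000
4 4 8811/10000
5 5 8543/10000
DF(4y) = 8811/10000 ≈ 0.881100

step 1 [1y] zero: DF = P = 1221/1250 ≈ 0.976800
step 2 [2y] swap r/1=485/19283: DF=(1 − 485/19283·(0.976800))/(1+485/19283) = 1903/2000 ≈ 0.951500
step 3 [3y] zero: DF = P = 9159/10000 ≈ 0.915900
step 4 [4y] bond c/1=13/200: DF=(2246489/2000000 − 13/200·(0.976800+0.951500+0.915900))/(1+13/200) = 8811/10000 ≈ 0.881100
step 5 [5y] swap r/1=1457/45796: DF=(1 − 1457/45796·(0.976800+0.951500+0.915900+0.881100))/(1+1457/45796) = 8543/10000 ≈ 0.854300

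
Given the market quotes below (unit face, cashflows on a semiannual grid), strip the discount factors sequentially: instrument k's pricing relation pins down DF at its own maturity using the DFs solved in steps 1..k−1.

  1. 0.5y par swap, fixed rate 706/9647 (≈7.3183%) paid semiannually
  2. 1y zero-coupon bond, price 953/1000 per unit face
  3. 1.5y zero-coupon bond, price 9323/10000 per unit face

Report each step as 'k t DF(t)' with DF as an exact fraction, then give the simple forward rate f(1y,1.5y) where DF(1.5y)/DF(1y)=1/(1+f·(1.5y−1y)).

step 1 [0.5y] swap r/2=353/9647: DF=(1 − 353/9647·(0))/(1+353/9647) = 9647/10000 ≈ 0.964700
step 2 [1y] zero: DF = P = 953/1000 ≈ 0.953000
step 3 [1.5y] zero: DF = P = 9323/10000 ≈ 0.932300

1 1/2 9647/10000
2 1 953/1000
3 3/2 9323/10000
f(1y,1.5y) = ((953/1000)/(9323/10000) − 1)/(1/2) = 414/9323 ≈ 4.4406%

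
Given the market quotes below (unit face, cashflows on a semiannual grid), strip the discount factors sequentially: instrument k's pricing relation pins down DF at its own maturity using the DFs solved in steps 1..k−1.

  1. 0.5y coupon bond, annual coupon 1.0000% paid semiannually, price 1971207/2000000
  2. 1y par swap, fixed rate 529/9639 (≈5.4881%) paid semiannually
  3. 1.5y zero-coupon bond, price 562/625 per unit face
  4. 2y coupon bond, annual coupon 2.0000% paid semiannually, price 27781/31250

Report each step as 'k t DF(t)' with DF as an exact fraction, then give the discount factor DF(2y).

step 1 [0.5y] bond c/2=1/200: DF=(1971207/2000000 − 1/200·(0))/(1+1/200) = 9807/10000 ≈ 0.980700
step 2 [1y] swap r/2=529/19278: DF=(1 − 529/19278·(0.980700))/(1+529/19278) = 9471/10000 ≈ 0.947100
step 3 [1.5y] zero: DF = P = 562/625 ≈ 0.899200
step 4 [2y] bond c/2=1/100: DF=(27781/31250 − 1/100·(0.980700+0.947100+0.899200))/(1+1/100) = 4261/5000 ≈ 0.852200

1 1/2 9807/10000
2 1 9471/10000
3 3/2 562/625
4 2 4261/5000
DF(2y) = 4261/5000 ≈ 0.852200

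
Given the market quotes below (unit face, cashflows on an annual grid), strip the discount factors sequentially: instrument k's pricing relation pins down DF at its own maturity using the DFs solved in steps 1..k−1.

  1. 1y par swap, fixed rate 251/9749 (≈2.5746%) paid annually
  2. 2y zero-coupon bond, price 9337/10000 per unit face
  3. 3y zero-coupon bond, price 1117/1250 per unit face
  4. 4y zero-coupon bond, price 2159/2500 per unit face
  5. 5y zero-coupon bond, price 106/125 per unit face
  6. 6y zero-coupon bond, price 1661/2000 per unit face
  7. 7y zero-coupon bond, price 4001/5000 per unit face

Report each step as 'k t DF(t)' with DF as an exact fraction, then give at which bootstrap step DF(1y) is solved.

step 1 [1y] swap r/1=251/9749: DF=(1 − 251/9749·(0))/(1+251/9749) = 9749/10000 ≈ 0.974900
step 2 [2y] zero: DF = P = 9337/10000 ≈ 0.933700
step 3 [3y] zero: DF = P = 1117/1250 ≈ 0.893600
step 4 [4y] zero: DF = P = 2159/2500 ≈ 0.863600
step 5 [5y] zero: DF = P = 106/125 ≈ 0.848000
step 6 [6y] zero: DF = P = 1661/2000 ≈ 0.830500
step 7 [7y] zero: DF = P = 4001/5000 ≈ 0.800200

1 1 9749/10000
2 2 9337/10000
3 3 1117/1250
4 4 2159/2500
5 5 106/125
6 6 1661/2000
7 7 4001/5000
DF(1y) is solved at step 1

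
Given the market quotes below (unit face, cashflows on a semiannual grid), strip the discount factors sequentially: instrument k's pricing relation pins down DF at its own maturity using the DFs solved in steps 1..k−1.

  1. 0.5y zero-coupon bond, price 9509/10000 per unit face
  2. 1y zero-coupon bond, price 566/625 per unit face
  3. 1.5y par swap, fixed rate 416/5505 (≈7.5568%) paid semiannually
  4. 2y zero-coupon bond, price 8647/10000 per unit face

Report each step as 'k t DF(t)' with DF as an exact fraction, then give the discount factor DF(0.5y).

step 1 [0.5y] zero: DF = P = 9509/10000 ≈ 0.950900
step 2 [1y] zero: DF = P = 566/625 ≈ 0.905600
step 3 [1.5y] swap r/2=208/5505: DF=(1 − 208/5505·(0.950900+0.905600))/(1+208/5505) = 112/125 ≈ 0.896000
step 4 [2y] zero: DF = P = 8647/10000 ≈ 0.864700

1 1/2 9509/10000
2 1 566/625
3 3/2 112/125
4 2 8647/10000
DF(0.5y) = 9509/10000 ≈ 0.950900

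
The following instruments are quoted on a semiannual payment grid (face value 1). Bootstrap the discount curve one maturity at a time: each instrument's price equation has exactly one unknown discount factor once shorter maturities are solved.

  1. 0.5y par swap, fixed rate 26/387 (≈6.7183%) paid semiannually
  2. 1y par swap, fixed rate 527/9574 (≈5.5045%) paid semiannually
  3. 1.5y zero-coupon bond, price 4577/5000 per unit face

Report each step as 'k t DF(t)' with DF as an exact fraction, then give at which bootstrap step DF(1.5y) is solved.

1 1/2 387/400
2 1 9473/10000
3 3/2 4577/5000
DF(1.5y) is solved at step 3

step 1 [0.5y] swap r/2=13/387: DF=(1 − 13/387·(0))/(1+13/387) = 387/400 ≈ 0.967500
step 2 [1y] swap r/2=527/19148: DF=(1 − 527/19148·(0.967500))/(1+527/19148) = 9473/10000 ≈ 0.947300
step 3 [1.5y] zero: DF = P = 4577/5000 ≈ 0.915400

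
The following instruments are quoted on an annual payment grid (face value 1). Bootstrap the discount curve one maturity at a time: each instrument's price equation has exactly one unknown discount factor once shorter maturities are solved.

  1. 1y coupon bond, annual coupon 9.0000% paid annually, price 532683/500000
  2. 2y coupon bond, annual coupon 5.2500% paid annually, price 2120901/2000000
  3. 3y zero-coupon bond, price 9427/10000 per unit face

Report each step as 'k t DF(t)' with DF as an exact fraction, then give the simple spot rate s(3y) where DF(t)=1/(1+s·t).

1 1 4887/5000
2 2 2397/2500
3 3 9427/10000
s(3y) = (1/(9427/10000) − 1)/(3) = 191/9427 ≈ 2.0261%

step 1 [1y] bond c/1=9/100: DF=(532683/500000 − 9/100·(0))/(1+9/100) = 4887/5000 ≈ 0.977400
step 2 [2y] bond c/1=21/400: DF=(2120901/2000000 − 21/400·(0.977400))/(1+21/400) = 2397/2500 ≈ 0.958800
step 3 [3y] zero: DF = P = 9427/10000 ≈ 0.942700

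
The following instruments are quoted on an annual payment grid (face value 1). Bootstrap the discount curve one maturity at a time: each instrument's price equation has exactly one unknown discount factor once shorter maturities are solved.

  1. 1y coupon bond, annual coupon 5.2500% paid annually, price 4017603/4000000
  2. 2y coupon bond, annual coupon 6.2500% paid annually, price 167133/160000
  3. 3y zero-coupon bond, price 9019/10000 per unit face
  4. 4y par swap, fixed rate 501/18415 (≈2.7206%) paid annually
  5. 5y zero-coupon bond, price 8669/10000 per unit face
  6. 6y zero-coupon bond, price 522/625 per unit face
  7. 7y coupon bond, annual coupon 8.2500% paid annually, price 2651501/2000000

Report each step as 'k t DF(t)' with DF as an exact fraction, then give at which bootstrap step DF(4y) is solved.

step 1 [1y] bond c/1=21/400: DF=(4017603/4000000 − 21/400·(0))/(1+21/400) = 9543/10000 ≈ 0.954300
step 2 [2y] bond c/1=1/16: DF=(167133/160000 − 1/16·(0.954300))/(1+1/16) = 927/1000 ≈ 0.927000
step 3 [3y] zero: DF = P = 9019/10000 ≈ 0.901900
step 4 [4y] swap r/1=501/18415: DF=(1 − 501/18415·(0.954300+0.927000+0.901900))/(1+501/18415) = 4499/5000 ≈ 0.899800
step 5 [5y] zero: DF = P = 8669/10000 ≈ 0.866900
step 6 [6y] zero: DF = P = 522/625 ≈ 0.835200
step 7 [7y] bond c/1=33/400: DF=(2651501/2000000 − 33/400·(0.954300+0.927000+0.901900+0.899800+0.866900+0.835200))/(1+33/400) = 8143/10000 ≈ 0.814300

1 1 9543/10000
2 2 927/1000
3 3 9019/10000
4 4 4499/5000
5 5 8669/10000
6 6 522/625
7 7 8143/10000
DF(4y) is solved at step 4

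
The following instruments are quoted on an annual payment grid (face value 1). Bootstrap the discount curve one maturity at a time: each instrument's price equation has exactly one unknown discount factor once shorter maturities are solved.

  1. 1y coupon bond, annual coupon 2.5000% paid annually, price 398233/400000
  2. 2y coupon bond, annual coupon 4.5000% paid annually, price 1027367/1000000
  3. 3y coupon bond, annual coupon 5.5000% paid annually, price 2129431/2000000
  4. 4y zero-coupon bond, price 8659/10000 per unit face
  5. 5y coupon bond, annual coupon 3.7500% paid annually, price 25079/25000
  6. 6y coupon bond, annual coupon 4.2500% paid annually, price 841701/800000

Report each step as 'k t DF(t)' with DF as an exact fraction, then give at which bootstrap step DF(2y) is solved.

1 1 9713/10000
2 2 9413/10000
3 3 1819/2000
4 4 8659/10000
5 5 521/625
6 6 8249/10000
DF(2y) is solved at step 2

step 1 [1y] bond c/1=1/40: DF=(398233/400000 − 1/40·(0))/(1+1/40) = 9713/10000 ≈ 0.971300
step 2 [2y] bond c/1=9/200: DF=(1027367/1000000 − 9/200·(0.971300))/(1+9/200) = 9413/10000 ≈ 0.941300
step 3 [3y] bond c/1=11/200: DF=(2129431/2000000 − 11/200·(0.971300+0.941300))/(1+11/200) = 1819/2000 ≈ 0.909500
step 4 [4y] zero: DF = P = 8659/10000 ≈ 0.865900
step 5 [5y] bond c/1=3/80: DF=(25079/25000 − 3/80·(0.971300+0.941300+0.909500+0.865900))/(1+3/80) = 521/625 ≈ 0.833600
step 6 [6y] bond c/1=17/400: DF=(841701/800000 − 17/400·(0.971300+0.941300+0.909500+0.865900+0.833600))/(1+17/400) = 8249/10000 ≈ 0.824900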